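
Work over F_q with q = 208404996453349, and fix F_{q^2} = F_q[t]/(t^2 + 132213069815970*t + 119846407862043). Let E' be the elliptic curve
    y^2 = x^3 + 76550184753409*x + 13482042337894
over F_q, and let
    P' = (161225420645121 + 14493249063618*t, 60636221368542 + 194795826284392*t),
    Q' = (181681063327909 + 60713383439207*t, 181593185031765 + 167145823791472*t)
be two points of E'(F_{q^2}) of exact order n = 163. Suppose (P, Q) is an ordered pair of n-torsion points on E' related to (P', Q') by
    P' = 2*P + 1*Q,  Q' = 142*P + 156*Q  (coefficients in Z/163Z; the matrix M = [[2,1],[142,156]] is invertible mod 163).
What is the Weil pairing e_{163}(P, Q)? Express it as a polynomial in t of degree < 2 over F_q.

60677546592008 + 16171039362619*t

e_{163}(aP+bQ,cP+dQ) = e_{163}(P,Q)^(ad-bc); with (a,b,c,d)=(2,1,142,156) this gives the det-163 law.
Inverting 7 mod 163: 70. Thus e_{163}(P,Q) = e(P',Q')^{70}.
Build f_{163,P'} and f_{163,Q'} via the 8-bit ladder of 163=10100011_2; evaluate at shifted divisors; quotient in F_{208404996453349^2}.
So e_{163}(P',Q') = 80375294362163 + 78414876780510*t.
e_{163}(P,Q) = (80375294362163 + 78414876780510*t)^{70} = 60677546592008 + 16171039362619*t.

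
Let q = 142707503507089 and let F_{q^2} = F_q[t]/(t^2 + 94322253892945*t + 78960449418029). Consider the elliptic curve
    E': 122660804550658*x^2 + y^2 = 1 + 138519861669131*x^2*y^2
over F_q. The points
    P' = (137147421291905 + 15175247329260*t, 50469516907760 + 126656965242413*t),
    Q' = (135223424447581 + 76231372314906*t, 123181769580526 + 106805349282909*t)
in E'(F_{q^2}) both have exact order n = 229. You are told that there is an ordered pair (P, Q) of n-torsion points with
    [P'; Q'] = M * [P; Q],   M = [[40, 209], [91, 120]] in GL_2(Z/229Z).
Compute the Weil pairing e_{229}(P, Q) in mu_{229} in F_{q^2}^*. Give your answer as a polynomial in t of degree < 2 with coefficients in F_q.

26826147587115 + 35285470175273*t

Alternating bilinearity on E[229] (values in mu_{229} in F_{142707503507089^2}) gives e(P',Q') = e(P,Q)^det(M).
det M = 40*120 - 209*91 = -14219 = 208 (mod 229); 208^{-1} = 109 (mod 229).
Edwards->Montgomery: u=(1+y)/(1-y), v=u/x -> 136269626865610v^2=u^3+32482966044891u^2+u; then x_W=31712111597154u+114883862790176: y^2=x^3+69139524591035.
8-bit Miller (11100101) on E'/F_{142707503507089} with a'=0, b'=69139524591035: accumulate tangent/chord ratios at Q'+S and P'+S'.
So e_{229}(P',Q') = 47432760310248 + 129508856892320*t.
Thus e_{229}(P,Q) = 26826147587115 + 35285470175273*t.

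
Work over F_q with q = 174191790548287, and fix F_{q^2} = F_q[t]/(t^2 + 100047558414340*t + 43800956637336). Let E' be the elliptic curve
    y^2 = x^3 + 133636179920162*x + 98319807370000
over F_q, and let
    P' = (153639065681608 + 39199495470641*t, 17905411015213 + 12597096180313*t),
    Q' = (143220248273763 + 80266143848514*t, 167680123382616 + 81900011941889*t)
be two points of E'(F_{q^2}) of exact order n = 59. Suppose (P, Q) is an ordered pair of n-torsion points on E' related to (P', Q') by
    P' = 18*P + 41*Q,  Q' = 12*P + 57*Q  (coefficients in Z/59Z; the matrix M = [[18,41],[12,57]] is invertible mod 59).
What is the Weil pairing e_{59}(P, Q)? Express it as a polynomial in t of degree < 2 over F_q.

159270069707278 + 125601156416868*t

Under M = [[18,41],[12,57]] in GL_2(Z/59), e_{59}(P',Q') = e_{59}(P,Q)^(18*57-41*12 mod 59).
18*57 - 41*12 = 534; reduced mod 59: det = 3, inverse 20.
Build f_{59,P'} and f_{59,Q'} via the 6-bit ladder of 59=111011_2; evaluate at shifted divisors; quotient in F_{174191790548287^2}.
e_{59}(P',Q') = 156616502597949 + 45162769554295*t.
Finally e_{59}(P,Q) = 159270069707278 + 125601156416868*t.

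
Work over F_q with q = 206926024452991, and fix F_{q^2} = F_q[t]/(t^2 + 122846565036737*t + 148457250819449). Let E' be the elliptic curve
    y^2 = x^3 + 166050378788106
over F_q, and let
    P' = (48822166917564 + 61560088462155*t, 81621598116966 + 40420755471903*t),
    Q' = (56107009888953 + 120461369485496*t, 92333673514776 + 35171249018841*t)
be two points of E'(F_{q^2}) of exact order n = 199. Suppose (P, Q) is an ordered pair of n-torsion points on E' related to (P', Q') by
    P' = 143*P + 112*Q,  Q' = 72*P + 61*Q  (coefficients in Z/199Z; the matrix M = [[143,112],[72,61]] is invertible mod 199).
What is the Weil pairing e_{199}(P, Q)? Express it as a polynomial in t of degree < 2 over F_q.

679582037680 + 1071260365789*t

e_{199} is bilinear + alternating on E[199], so e_{199}(143*P + 112*Q, 72*P + 61*Q) = e_{199}(P,Q)^(143*61-112*72).
det M = 143*61 - 112*72 = 659 = 62 (mod 199); 62^{-1} = 61 (mod 199).
Build f_{199,P'} and f_{199,Q'} via the 8-bit ladder of 199=11000111_2; evaluate at shifted divisors; quotient in F_{206926024452991^2}.
The quotient is 40543864793929 + 147136382053787*t.
Finally e_{199}(P,Q) = 679582037680 + 1071260365789*t.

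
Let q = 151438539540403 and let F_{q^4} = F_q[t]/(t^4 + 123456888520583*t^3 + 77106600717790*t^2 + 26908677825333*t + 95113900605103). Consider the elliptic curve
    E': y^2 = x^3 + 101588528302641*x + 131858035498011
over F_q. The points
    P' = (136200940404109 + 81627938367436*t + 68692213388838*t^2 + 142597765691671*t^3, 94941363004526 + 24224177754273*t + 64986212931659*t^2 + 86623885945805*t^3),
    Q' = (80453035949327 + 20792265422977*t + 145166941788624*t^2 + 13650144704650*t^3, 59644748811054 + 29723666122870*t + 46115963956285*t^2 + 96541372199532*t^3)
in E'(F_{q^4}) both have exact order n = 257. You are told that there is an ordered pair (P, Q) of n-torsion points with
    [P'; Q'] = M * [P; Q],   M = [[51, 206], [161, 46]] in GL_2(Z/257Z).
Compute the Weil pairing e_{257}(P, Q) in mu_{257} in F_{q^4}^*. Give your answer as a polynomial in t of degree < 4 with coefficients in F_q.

20934456982482 + 44497963217486*t + 72691865945483*t^2 + 93254748837878*t^3

Alternating bilinearity on E[257] (values in mu_{257} in F_{151438539540403^4}) gives e(P',Q') = e(P,Q)^det(M).
det(M) mod 257 = 20; its inverse in (Z/257)^* is 90 (check: 20*90 mod 257 = 1).
Double-and-add over 100000001: 9-1 doublings, 2-1 additions; each step l_{T,T}/v_{2T} or l_{T,P'}/v at Q'+S for random S.
The quotient is 19902136199840 + 809229609532*t + 24487916156958*t^2 + 7750293302288*t^3.
Finally e_{257}(P,Q) = 20934456982482 + 44497963217486*t + 72691865945483*t^2 + 93254748837878*t^3.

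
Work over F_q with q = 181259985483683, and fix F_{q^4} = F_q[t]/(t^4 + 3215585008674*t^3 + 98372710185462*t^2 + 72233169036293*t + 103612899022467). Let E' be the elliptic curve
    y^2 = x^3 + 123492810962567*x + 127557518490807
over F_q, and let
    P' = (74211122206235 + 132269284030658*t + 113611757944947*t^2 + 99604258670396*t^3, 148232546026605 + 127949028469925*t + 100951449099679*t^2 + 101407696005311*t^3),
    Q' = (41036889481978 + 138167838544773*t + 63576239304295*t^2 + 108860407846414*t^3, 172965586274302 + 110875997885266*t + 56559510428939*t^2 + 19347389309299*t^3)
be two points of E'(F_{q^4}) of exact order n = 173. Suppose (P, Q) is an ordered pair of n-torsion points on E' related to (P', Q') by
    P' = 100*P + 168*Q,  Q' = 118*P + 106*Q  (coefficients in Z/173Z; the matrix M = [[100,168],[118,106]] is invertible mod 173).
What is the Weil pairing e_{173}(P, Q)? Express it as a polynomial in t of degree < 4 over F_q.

171712582855077 + 20448356483883*t + 137095651134523*t^2 + 5113264883326*t^3

Under M = [[100,168],[118,106]] in GL_2(Z/173), e_{173}(P',Q') = e_{173}(P,Q)^(100*106-168*118 mod 173).
So e_{173}(P,Q) = e_{173}(P',Q')^{22}, since 118*22 = 1 mod 173.
Miller loop for e_{173} over F_{181259985483683^4}: bits of 173 = 10101101; 7 double steps + 4 add steps, l/v at each.
So e_{173}(P',Q') = 146021753469748 + 77197260282801*t + 43807701051947*t^2 + 8665358340724*t^3.
Raise to 22: e(P,Q) = 171712582855077 + 20448356483883*t + 137095651134523*t^2 + 5113264883326*t^3 in mu_{173}.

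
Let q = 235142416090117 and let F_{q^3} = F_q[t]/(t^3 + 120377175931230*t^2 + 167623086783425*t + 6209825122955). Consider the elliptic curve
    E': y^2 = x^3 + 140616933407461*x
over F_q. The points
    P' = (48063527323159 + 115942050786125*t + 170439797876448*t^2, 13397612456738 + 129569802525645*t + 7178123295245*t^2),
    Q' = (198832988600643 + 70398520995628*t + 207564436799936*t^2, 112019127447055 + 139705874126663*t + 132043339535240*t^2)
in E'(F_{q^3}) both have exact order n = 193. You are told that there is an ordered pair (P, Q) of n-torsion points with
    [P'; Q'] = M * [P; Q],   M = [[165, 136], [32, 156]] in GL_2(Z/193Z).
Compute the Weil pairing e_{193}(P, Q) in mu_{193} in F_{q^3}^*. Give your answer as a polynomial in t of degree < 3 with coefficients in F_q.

72732705932227 + 213444680511631*t + 230124880960537*t^2

Since e_{193}(P,P)=e_{193}(Q,Q)=1 and e_{193}(Q,P)=e_{193}(P,Q)^{-1}, expanding e_{193}(165*P + 136*Q,32*P + 156*Q) leaves e(P,Q)^det(M).
det(M) mod 193 = 158; its inverse in (Z/193)^* is 11 (check: 158*11 mod 193 = 1).
Double-and-add over 11000001: 8-1 doublings, 3-1 additions; each step l_{T,T}/v_{2T} or l_{T,P'}/v at Q'+S for random S.
The quotient is 160460483900540 + 117064268618098*t + 148441072161191*t^2.
Finally e_{193}(P,Q) = 72732705932227 + 213444680511631*t + 230124880960537*t^2.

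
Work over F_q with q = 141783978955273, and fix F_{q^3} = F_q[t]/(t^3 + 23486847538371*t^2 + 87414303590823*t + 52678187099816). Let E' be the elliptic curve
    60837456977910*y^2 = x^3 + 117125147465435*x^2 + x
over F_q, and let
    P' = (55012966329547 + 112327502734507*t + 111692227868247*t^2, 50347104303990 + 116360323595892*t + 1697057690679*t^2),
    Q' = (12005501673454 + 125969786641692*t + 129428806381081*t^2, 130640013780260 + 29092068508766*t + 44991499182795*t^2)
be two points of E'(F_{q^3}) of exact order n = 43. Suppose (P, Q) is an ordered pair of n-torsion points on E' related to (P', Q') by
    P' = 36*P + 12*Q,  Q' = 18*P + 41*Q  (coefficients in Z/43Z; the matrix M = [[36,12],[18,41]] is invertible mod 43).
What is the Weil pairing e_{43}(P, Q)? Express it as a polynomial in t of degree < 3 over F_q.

The 43-Weil pairing on E[43] over F_{141783978955273} is alternating-bilinear: e_{43}(P',Q') = e_{43}(P,Q)^det(M).
So e_{43}(P,Q) = e_{43}(P',Q')^{10}, since 13*10 = 1 mod 43.
(x,y)|->(39465147841629x+47522881931950,39465147841629y) sends E' to y^2=x^3+135919147957026*x+12977163694389.
Double-and-add over 101011: 6-1 doublings, 4-1 additions; each step l_{T,T}/v_{2T} or l_{T,P'}/v at Q'+S for random S.
Result: e(P',Q') = 107907725273298 + 2777032119223*t + 132620059531020*t^2.
Hence e(P,Q) = 53947958394836 + 81030732631091*t + 139784639142591*t^2 in F_{141783978955273^3}^*.

53947958394836 + 81030732631091*t + 139784639142591*t^2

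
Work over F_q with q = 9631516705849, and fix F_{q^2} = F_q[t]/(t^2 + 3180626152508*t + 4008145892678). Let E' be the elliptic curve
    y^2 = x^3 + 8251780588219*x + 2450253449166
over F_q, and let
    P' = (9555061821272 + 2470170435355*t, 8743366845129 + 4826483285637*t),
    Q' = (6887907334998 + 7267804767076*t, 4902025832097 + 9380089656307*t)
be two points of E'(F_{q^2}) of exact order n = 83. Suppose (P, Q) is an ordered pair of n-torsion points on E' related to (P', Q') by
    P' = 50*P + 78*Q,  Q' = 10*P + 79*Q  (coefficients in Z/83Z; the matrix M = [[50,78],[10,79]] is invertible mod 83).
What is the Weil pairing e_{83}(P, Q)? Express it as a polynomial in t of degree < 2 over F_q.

8003186757006 + 5043712782815*t

Alternating bilinearity on E[83] (values in mu_{83} in F_{9631516705849^2}) gives e(P',Q') = e(P,Q)^det(M).
50*79 - 78*10 = 3170; reduced mod 83: det = 16, inverse 26.
Run Miller on y^2=x^3+8251780588219*x+2450253449166 over F_{9631516705849}: ladder 1010011 (7 bits); e = f_P(D_Q)/f_Q(D_P).
So e_{83}(P',Q') = 1143549017224 + 3487267492301*t.
e_{83}(P,Q) = (1143549017224 + 3487267492301*t)^{26} = 8003186757006 + 5043712782815*t.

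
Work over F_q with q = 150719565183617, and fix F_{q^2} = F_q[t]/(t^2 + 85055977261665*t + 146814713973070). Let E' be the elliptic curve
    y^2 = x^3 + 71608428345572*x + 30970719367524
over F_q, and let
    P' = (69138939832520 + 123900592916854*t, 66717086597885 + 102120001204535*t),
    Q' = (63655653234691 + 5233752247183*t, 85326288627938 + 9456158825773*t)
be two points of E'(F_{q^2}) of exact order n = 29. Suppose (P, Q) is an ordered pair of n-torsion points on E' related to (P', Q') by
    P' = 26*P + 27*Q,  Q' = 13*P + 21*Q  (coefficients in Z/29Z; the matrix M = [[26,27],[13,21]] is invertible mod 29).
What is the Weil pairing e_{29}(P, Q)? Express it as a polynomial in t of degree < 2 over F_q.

143713221075924 + 68709912422707*t

Under M = [[26,27],[13,21]] in GL_2(Z/29), e_{29}(P',Q') = e_{29}(P,Q)^(26*21-27*13 mod 29).
Inverting 21 mod 29: 18. Thus e_{29}(P,Q) = e(P',Q')^{18}.
Run Miller on y^2=x^3+71608428345572*x+30970719367524 over F_{150719565183617}: ladder 11101 (5 bits); e = f_P(D_Q)/f_Q(D_P).
Result: e(P',Q') = 83916853631824 + 44614155847760*t.
Raise to 18: e(P,Q) = 143713221075924 + 68709912422707*t in mu_{29}.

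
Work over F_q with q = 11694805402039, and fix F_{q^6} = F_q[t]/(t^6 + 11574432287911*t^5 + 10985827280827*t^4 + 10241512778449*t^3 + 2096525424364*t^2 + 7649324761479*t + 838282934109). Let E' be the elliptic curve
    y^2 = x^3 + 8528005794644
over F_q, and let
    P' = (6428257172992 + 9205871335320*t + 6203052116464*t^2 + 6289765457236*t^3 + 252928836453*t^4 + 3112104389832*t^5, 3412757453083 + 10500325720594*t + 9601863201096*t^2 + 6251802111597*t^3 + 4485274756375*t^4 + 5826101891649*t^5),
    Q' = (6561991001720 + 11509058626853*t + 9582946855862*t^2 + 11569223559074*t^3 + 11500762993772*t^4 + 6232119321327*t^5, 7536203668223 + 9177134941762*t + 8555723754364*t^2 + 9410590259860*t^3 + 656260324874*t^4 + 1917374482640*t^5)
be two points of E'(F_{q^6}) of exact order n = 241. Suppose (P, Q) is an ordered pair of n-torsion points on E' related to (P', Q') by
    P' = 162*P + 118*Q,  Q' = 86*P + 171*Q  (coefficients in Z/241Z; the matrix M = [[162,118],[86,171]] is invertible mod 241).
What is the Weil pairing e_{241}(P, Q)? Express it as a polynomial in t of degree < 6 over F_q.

Alternating bilinearity on E[241] (values in mu_{241} in F_{11694805402039^6}) gives e(P',Q') = e(P,Q)^det(M).
det M = 162*171 - 118*86 = 17554 = 202 (mod 241); 202^{-1} = 173 (mod 241).
Miller loop for e_{241} over F_{11694805402039^6}: bits of 241 = 11110001; 7 double steps + 4 add steps, l/v at each.
The quotient is 4148570517111 + 11568757723504*t + 806455047671*t^2 + 7664325752112*t^3 + 11186054148109*t^4 + 10874023062399*t^5.
Thus e_{241}(P,Q) = 1343191436661 + 7235773536202*t + 5755290324982*t^2 + 9147389458078*t^3 + 2190118323546*t^4 + 10197774198731*t^5.

1343191436661 + 7235773536202*t + 5755290324982*t^2 + 9147389458078*t^3 + 2190118323546*t^4 + 10197774198731*t^5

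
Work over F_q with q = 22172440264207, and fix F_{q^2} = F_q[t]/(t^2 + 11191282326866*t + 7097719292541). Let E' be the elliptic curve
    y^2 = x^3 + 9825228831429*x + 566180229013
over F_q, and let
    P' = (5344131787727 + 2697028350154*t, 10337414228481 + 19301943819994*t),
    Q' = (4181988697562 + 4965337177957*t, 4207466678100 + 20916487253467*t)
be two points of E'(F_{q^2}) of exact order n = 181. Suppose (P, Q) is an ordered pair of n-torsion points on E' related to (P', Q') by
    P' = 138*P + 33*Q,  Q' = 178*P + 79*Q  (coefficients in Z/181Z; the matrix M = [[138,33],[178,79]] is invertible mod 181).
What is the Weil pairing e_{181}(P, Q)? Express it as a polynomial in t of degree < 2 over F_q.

The 181-Weil pairing on E[181] over F_{22172440264207} is alternating-bilinear: e_{181}(P',Q') = e_{181}(P,Q)^det(M).
Inverting 141 mod 181: 95. Thus e_{181}(P,Q) = e(P',Q')^{95}.
Run Miller on y^2=x^3+9825228831429*x+566180229013 over F_{22172440264207}: ladder 10110101 (8 bits); e = f_P(D_Q)/f_Q(D_P).
The quotient is 6283823601445 + 18185735077491*t.
Finally e_{181}(P,Q) = 4615202857296 + 20407706850326*t.

4615202857296 + 20407706850326*t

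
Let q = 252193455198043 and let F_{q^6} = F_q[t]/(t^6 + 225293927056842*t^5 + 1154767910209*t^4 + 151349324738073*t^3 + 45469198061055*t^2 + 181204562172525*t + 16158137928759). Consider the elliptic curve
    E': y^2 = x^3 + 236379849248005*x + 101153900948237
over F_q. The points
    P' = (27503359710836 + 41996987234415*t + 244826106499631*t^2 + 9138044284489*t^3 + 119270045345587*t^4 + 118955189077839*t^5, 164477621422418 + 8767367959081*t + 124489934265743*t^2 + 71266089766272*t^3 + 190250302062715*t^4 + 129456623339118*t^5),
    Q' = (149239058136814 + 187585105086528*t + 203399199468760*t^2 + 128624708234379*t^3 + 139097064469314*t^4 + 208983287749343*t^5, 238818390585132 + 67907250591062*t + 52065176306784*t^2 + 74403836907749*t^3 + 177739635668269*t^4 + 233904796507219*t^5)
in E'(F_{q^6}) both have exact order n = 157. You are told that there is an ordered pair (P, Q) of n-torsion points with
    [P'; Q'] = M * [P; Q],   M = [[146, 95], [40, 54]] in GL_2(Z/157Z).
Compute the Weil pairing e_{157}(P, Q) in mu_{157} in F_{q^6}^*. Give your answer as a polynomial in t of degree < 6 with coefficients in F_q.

Alternating bilinearity on E[157] (values in mu_{157} in F_{252193455198043^6}) gives e(P',Q') = e(P,Q)^det(M).
146*54 - 95*40 = 4084; reduced mod 157: det = 2, inverse 79.
Miller loop for e_{157} over F_{252193455198043^6}: bits of 157 = 10011101; 7 double steps + 4 add steps, l/v at each.
Miller gives e_{157}(P',Q') = 64323738811864 + 150904178018445*t + 155909931380448*t^2 + 26767041255077*t^3 + 239537608611299*t^4 + 160417875224816*t^5 in F_{252193455198043^6}.
(64323738811864 + 150904178018445*t + 155909931380448*t^2 + 26767041255077*t^3 + 239537608611299*t^4 + 160417875224816*t^5)^{79} mod (252193455198043,f) = 37009333591214 + 42644018368820*t + 44029698312653*t^2 + 10255324382139*t^3 + 177216287864541*t^4 + 145039729701562*t^5.

37009333591214 + 42644018368820*t + 44029698312653*t^2 + 10255324382139*t^3 + 177216287864541*t^4 + 145039729701562*t^5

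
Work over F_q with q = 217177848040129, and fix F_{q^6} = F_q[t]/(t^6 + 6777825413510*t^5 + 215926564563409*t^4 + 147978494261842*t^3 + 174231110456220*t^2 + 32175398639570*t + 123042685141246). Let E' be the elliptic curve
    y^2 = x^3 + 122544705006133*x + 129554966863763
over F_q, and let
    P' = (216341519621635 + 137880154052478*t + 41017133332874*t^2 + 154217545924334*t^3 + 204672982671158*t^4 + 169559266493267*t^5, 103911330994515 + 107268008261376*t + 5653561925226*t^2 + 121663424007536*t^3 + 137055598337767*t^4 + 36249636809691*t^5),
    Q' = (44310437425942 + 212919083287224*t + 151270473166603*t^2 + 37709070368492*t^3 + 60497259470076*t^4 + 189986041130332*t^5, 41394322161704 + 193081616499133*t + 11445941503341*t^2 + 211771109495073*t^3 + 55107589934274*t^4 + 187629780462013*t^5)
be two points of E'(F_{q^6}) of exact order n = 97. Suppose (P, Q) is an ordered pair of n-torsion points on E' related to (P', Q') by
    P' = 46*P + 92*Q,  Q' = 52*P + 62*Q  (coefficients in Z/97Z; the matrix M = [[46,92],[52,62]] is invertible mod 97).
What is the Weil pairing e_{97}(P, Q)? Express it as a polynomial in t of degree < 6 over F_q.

Since e_{97}(P,P)=e_{97}(Q,Q)=1 and e_{97}(Q,P)=e_{97}(P,Q)^{-1}, expanding e_{97}(46*P + 92*Q,52*P + 62*Q) leaves e(P,Q)^det(M).
46*62 - 92*52 = -1932; reduced mod 97: det = 8, inverse 85.
Build f_{97,P'} and f_{97,Q'} via the 7-bit ladder of 97=1100001_2; evaluate at shifted divisors; quotient in F_{217177848040129^6}.
So e_{97}(P',Q') = 160014414695119 + 128032793553939*t + 100716733222854*t^2 + 108095269296899*t^3 + 147643524212893*t^4 + 27926041302082*t^5.
e_{97}(P,Q) = (160014414695119 + 128032793553939*t + 100716733222854*t^2 + 108095269296899*t^3 + 147643524212893*t^4 + 27926041302082*t^5)^{85} = 92726074344085 + 207073268422468*t + 64786867706966*t^2 + 85458833065821*t^3 + 140480453274595*t^4 + 72889404408785*t^5.

92726074344085 + 207073268422468*t + 64786867706966*t^2 + 85458833065821*t^3 + 140480453274595*t^4 + 72889404408785*t^5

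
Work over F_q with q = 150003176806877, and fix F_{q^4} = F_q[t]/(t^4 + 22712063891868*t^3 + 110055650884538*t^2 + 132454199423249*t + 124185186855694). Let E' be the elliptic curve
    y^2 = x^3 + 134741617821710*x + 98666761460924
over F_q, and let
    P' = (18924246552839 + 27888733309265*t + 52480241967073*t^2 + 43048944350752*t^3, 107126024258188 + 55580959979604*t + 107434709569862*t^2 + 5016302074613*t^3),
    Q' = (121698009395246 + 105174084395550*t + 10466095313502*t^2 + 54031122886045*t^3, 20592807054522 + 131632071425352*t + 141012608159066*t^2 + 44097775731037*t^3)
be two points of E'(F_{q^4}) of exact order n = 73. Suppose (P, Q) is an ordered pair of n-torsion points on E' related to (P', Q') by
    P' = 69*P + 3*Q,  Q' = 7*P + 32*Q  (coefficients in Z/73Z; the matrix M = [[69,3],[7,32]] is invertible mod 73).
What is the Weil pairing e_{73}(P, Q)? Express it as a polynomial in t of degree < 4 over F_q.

98854132194228 + 67308540309660*t + 10534405286819*t^2 + 70469172805258*t^3

Alternating bilinearity on E[73] (values in mu_{73} in F_{150003176806877^4}) gives e(P',Q') = e(P,Q)^det(M).
det M = 69*32 - 3*7 = 2187 = 70 (mod 73); 70^{-1} = 24 (mod 73).
n = 73 = (1001001)_2 (7 bits, wt 3); accumulate f_{73,P'}(Q'+S)/f_{73,P'}(S) along the 6-step ladder.
f_P(D_Q)/f_Q(D_P) = 139568681076400 + 75392662792326*t + 88600049804579*t^2 + 42215418094425*t^3.
e_{73}(P,Q) = (139568681076400 + 75392662792326*t + 88600049804579*t^2 + 42215418094425*t^3)^{24} = 98854132194228 + 67308540309660*t + 10534405286819*t^2 + 70469172805258*t^3.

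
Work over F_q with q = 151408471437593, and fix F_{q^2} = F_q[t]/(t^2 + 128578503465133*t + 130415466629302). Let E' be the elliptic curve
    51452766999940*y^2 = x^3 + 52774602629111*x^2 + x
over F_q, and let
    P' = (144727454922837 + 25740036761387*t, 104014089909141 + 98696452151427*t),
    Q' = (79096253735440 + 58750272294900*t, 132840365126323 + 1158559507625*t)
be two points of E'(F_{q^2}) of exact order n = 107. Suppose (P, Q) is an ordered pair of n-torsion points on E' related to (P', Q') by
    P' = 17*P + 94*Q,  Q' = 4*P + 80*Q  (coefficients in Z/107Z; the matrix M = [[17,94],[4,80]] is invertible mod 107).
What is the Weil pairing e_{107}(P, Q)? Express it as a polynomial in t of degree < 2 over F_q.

Alternating bilinearity on E[107] (values in mu_{107} in F_{151408471437593^2}) gives e(P',Q') = e(P,Q)^det(M).
Hence e(P,Q) = e(P',Q')^{51} where 51 = 21^{-1} mod 107.
(x,y)|->(39934428275941x+20357675149768,39934428275941y) sends E' to y^2=x^3+19659688936557*x+116084324851712.
Double-and-add over 1101011: 7-1 doublings, 5-1 additions; each step l_{T,T}/v_{2T} or l_{T,P'}/v at Q'+S for random S.
f_P(D_Q)/f_Q(D_P) = 43371355902350 + 25838344864031*t.
e_{107}(P,Q) = (43371355902350 + 25838344864031*t)^{51} = 63109548957636 + 67913277317194*t.

63109548957636 + 67913277317194*t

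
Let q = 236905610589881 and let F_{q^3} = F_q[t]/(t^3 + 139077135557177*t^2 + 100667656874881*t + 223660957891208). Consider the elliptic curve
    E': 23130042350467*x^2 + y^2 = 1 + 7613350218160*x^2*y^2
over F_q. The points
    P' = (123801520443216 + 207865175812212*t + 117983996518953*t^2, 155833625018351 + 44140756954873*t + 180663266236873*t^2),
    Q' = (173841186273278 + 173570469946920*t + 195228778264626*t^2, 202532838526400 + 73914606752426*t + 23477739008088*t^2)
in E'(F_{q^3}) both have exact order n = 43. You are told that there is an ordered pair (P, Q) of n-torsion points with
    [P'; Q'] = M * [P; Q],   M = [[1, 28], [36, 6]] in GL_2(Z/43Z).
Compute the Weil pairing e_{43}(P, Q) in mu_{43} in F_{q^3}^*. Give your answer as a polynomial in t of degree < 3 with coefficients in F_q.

Since e_{43}(P,P)=e_{43}(Q,Q)=1 and e_{43}(Q,P)=e_{43}(P,Q)^{-1}, expanding e_{43}(1*P + 28*Q,36*P + 6*Q) leaves e(P,Q)^det(M).
So e_{43}(P,Q) = e_{43}(P',Q')^{33}, since 30*33 = 1 mod 43.
Map (x,y)_Ed via u=(1+y)/(1-y), v=(1+y)/((1-y)x) to Montgomery A=142445633925269,B=59921131178414; then to (a',b')=(133546862145039,131972270359416).
Double-and-add over 101011: 6-1 doublings, 4-1 additions; each step l_{T,T}/v_{2T} or l_{T,P'}/v at Q'+S for random S.
e_{43}(P',Q') = 46364687351478 + 176715784940676*t + 136632699485195*t^2.
e_{43}(P,Q) = (46364687351478 + 176715784940676*t + 136632699485195*t^2)^{33} = 151172673422443 + 182111069199710*t + 35930996987456*t^2.

151172673422443 + 182111069199710*t + 35930996987456*t^2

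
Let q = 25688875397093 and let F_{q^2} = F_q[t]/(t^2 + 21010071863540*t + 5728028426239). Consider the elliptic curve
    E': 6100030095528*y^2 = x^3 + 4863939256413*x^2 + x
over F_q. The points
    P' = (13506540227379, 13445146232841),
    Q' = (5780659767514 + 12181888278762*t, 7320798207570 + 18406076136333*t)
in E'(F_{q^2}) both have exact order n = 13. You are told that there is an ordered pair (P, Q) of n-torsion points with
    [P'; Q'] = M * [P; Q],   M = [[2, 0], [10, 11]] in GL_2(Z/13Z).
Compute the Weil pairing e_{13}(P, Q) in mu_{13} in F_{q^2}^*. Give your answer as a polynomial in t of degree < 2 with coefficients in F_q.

Under M = [[2,0],[10,11]] in GL_2(Z/13), e_{13}(P',Q') = e_{13}(P,Q)^(2*11-0*10 mod 13).
2*11 - 0*10 = 22; reduced mod 13: det = 9, inverse 3.
(x,y)|->(2963157138568x+17394081616830,2963157138568y) sends E' to y^2=x^3+21596661807343*x+24216458924378.
Double-and-add over 1101: 4-1 doublings, 3-1 additions; each step l_{T,T}/v_{2T} or l_{T,P'}/v at Q'+S for random S.
f_P(D_Q)/f_Q(D_P) = 10376292168061 + 5931594351223*t.
Thus e_{13}(P,Q) = 19776085833186 + 9685007371366*t.

19776085833186 + 9685007371366*t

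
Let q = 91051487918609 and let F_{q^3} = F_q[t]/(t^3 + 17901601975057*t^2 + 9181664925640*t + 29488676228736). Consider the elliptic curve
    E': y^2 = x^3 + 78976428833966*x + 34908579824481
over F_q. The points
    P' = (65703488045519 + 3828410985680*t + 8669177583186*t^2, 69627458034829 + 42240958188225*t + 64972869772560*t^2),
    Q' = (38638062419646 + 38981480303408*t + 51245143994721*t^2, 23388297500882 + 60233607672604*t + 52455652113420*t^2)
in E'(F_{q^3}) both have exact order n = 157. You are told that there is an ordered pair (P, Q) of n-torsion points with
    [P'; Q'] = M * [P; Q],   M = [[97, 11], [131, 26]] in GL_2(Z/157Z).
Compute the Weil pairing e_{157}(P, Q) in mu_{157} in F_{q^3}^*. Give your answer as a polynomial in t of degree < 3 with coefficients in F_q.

Under M = [[97,11],[131,26]] in GL_2(Z/157), e_{157}(P',Q') = e_{157}(P,Q)^(97*26-11*131 mod 157).
Inverting 139 mod 157: 61. Thus e_{157}(P,Q) = e(P',Q')^{61}.
Miller loop for e_{157} over F_{91051487918609^3}: bits of 157 = 10011101; 7 double steps + 4 add steps, l/v at each.
The quotient is 25976957818974 + 5122266729459*t + 84527836313249*t^2.
Thus e_{157}(P,Q) = 59476078915492 + 60864931795193*t + 3277350952762*t^2.

59476078915492 + 60864931795193*t + 3277350952762*t^2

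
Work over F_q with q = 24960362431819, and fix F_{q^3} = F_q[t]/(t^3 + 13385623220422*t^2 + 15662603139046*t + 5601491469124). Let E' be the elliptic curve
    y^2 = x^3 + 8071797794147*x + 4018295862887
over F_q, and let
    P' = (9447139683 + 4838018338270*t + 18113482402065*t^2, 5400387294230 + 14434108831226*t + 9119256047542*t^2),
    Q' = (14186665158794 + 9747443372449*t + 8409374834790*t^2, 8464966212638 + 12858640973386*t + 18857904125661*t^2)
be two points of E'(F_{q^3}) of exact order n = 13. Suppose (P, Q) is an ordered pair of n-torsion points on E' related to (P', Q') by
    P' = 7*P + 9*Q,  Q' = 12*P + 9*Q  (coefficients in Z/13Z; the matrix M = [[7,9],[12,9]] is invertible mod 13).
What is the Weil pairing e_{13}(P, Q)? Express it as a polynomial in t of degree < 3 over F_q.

7959688319357 + 18556443253247*t + 19068071629492*t^2

e_{13} is bilinear + alternating on E[13], so e_{13}(7*P + 9*Q, 12*P + 9*Q) = e_{13}(P,Q)^(7*9-9*12).
det M = 7*9 - 9*12 = -45 = 7 (mod 13); 7^{-1} = 2 (mod 13).
Run Miller on y^2=x^3+8071797794147*x+4018295862887 over F_{24960362431819}: ladder 1101 (4 bits); e = f_P(D_Q)/f_Q(D_P).
The quotient is 3054588229670 + 13488048163302*t + 9392835496336*t^2.
Thus e_{13}(P,Q) = 7959688319357 + 18556443253247*t + 19068071629492*t^2.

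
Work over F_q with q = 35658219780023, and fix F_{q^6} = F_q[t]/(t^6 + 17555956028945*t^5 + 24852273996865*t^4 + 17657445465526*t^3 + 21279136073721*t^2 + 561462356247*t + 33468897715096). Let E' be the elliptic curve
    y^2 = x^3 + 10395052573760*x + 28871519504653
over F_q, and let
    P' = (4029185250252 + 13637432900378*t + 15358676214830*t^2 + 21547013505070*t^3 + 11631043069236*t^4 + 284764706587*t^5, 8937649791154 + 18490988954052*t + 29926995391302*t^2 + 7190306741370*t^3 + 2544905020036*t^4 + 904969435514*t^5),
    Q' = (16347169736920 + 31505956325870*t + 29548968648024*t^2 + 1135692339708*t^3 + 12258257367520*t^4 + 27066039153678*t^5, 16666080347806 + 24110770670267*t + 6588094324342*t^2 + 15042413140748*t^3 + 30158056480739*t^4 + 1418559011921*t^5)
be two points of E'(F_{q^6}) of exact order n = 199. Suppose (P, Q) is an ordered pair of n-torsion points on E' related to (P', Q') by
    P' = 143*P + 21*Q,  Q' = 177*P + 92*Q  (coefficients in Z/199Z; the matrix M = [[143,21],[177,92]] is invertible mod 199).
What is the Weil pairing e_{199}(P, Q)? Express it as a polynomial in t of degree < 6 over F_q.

26070048891441 + 8739868365513*t + 32881796048816*t^2 + 31965118469970*t^3 + 20464673758882*t^4 + 23971001059374*t^5

Under M = [[143,21],[177,92]] in GL_2(Z/199), e_{199}(P',Q') = e_{199}(P,Q)^(143*92-21*177 mod 199).
143*92 - 21*177 = 9439; reduced mod 199: det = 86, inverse 81.
Double-and-add over 11000111: 8-1 doublings, 5-1 additions; each step l_{T,T}/v_{2T} or l_{T,P'}/v at Q'+S for random S.
So e_{199}(P',Q') = 8708773885947 + 35196767579437*t + 15424480969066*t^2 + 9310817465498*t^3 + 5499567461605*t^4 + 4987706491015*t^5.
Hence e(P,Q) = 26070048891441 + 8739868365513*t + 32881796048816*t^2 + 31965118469970*t^3 + 20464673758882*t^4 + 23971001059374*t^5 in F_{35658219780023^6}^*.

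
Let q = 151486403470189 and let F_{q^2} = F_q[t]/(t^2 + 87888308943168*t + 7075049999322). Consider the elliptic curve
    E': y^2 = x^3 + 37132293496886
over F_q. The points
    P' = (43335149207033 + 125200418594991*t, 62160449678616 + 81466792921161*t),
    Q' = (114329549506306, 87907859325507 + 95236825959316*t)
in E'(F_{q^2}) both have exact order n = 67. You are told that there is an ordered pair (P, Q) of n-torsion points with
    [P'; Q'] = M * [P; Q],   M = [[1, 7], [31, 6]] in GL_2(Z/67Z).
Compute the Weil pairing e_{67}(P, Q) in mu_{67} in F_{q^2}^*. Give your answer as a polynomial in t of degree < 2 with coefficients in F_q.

e_{67} is bilinear + alternating on E[67], so e_{67}(1*P + 7*Q, 31*P + 6*Q) = e_{67}(P,Q)^(1*6-7*31).
det(M) mod 67 = 57; its inverse in (Z/67)^* is 20 (check: 57*20 mod 67 = 1).
7-bit Miller (1000011) on E'/F_{151486403470189} with a'=0, b'=37132293496886: accumulate tangent/chord ratios at Q'+S and P'+S'.
The quotient is 82151260652660 + 117816237144981*t.
Thus e_{67}(P,Q) = 27019843782397 + 93067385193595*t.

27019843782397 + 93067385193595*t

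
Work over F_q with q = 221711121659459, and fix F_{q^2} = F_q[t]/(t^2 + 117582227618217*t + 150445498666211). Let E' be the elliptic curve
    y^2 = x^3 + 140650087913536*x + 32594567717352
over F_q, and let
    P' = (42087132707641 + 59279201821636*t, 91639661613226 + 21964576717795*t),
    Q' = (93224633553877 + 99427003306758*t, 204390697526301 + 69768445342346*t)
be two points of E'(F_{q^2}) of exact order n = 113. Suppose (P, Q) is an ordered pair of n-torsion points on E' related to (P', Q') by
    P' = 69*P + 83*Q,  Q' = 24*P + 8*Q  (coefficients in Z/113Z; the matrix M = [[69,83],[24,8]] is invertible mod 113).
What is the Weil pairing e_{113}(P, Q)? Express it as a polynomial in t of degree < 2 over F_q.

Alternating bilinearity on E[113] (values in mu_{113} in F_{221711121659459^2}) gives e(P',Q') = e(P,Q)^det(M).
So e_{113}(P,Q) = e_{113}(P',Q')^{39}, since 29*39 = 1 mod 113.
Miller loop for e_{113} over F_{221711121659459^2}: bits of 113 = 1110001; 6 double steps + 3 add steps, l/v at each.
So e_{113}(P',Q') = 105925989424739 + 31073591915183*t.
(105925989424739 + 31073591915183*t)^{39} mod (221711121659459,f) = 215806747593645 + 137834801143781*t.

215806747593645 + 137834801143781*t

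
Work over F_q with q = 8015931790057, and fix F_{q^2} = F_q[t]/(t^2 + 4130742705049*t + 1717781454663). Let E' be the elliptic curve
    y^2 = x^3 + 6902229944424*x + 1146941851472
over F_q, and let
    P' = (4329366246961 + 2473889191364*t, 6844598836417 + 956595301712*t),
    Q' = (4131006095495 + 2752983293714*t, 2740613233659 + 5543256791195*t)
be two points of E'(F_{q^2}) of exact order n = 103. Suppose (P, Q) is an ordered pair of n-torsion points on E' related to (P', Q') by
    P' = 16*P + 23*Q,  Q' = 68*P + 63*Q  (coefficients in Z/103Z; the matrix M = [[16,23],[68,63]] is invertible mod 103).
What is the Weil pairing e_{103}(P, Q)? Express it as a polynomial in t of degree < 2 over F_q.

e_{103}(aP+bQ,cP+dQ) = e_{103}(P,Q)^(ad-bc); with (a,b,c,d)=(16,23,68,63) this gives the det-103 law.
16*63 - 23*68 = -556; reduced mod 103: det = 62, inverse 5.
Double-and-add over 1100111: 7-1 doublings, 5-1 additions; each step l_{T,T}/v_{2T} or l_{T,P'}/v at Q'+S for random S.
The quotient is 6560615786252 + 1499598139693*t.
Raise to 5: e(P,Q) = 7758609116423 + 3188939634604*t in mu_{103}.

7758609116423 + 3188939634604*t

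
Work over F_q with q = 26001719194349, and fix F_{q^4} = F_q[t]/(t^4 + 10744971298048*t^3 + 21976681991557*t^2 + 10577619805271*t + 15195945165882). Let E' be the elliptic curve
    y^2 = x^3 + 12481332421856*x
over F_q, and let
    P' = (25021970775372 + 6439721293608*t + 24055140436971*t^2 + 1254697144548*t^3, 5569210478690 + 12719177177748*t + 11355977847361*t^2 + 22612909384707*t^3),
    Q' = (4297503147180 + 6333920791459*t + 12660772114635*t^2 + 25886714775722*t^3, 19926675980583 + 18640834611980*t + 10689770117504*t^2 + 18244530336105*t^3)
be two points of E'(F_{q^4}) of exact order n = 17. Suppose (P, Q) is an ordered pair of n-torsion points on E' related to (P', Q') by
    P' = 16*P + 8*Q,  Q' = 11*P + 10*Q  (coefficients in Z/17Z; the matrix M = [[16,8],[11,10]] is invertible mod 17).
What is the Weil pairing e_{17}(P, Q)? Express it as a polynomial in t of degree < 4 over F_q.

20343740933756 + 21725627419531*t + 15218174943322*t^2 + 8164908788351*t^3

The 17-Weil pairing on E[17] over F_{26001719194349} is alternating-bilinear: e_{17}(P',Q') = e_{17}(P,Q)^det(M).
Inverting 4 mod 17: 13. Thus e_{17}(P,Q) = e(P',Q')^{13}.
Double-and-add over 10001: 5-1 doublings, 2-1 additions; each step l_{T,T}/v_{2T} or l_{T,P'}/v at Q'+S for random S.
e_{17}(P',Q') = 14827640746140 + 7192115716389*t + 16016563232554*t^2 + 16828903049395*t^3.
Raise to 13: e(P,Q) = 20343740933756 + 21725627419531*t + 15218174943322*t^2 + 8164908788351*t^3 in mu_{17}.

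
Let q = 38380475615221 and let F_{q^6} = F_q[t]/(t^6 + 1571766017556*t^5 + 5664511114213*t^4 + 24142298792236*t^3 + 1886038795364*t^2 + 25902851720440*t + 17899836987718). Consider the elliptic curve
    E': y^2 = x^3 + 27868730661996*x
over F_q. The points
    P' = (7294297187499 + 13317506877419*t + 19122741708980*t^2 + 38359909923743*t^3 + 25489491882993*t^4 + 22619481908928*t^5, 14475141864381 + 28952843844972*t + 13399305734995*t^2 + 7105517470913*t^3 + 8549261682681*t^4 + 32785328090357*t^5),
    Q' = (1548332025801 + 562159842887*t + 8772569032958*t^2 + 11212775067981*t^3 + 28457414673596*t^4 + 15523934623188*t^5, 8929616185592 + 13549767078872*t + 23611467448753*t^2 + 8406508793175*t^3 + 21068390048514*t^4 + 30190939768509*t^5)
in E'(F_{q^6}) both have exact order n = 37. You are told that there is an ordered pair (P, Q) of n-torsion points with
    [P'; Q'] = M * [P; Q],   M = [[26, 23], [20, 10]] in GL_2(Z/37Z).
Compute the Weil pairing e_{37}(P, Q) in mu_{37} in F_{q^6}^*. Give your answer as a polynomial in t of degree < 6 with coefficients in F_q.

Alternating bilinearity on E[37] (values in mu_{37} in F_{38380475615221^6}) gives e(P',Q') = e(P,Q)^det(M).
Inverting 22 mod 37: 32. Thus e_{37}(P,Q) = e(P',Q')^{32}.
n = 37 = (100101)_2 (6 bits, wt 3); accumulate f_{37,P'}(Q'+S)/f_{37,P'}(S) along the 5-step ladder.
So e_{37}(P',Q') = 33427201527143 + 23784506913305*t + 30206155882537*t^2 + 20765156518815*t^3 + 538471962341*t^4 + 4491496137417*t^5.
Raise to 32: e(P,Q) = 10781647564594 + 28569647482652*t + 24308275246830*t^2 + 11793973762324*t^3 + 11166918700804*t^4 + 34745385277894*t^5 in mu_{37}.

10781647564594 + 28569647482652*t + 24308275246830*t^2 + 11793973762324*t^3 + 11166918700804*t^4 + 34745385277894*t^5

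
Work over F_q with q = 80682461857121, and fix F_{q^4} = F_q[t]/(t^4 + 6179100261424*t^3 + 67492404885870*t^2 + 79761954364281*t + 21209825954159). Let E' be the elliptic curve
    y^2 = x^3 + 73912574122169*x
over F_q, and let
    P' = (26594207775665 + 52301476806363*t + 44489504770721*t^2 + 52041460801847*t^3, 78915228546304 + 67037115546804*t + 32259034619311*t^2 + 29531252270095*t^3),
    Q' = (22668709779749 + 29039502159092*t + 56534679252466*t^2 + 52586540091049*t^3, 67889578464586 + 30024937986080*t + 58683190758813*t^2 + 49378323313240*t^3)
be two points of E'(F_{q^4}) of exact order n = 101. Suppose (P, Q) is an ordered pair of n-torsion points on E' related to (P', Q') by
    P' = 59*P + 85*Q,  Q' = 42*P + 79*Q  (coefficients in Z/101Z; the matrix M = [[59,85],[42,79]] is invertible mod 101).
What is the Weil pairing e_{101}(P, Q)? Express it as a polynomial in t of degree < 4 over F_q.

Since e_{101}(P,P)=e_{101}(Q,Q)=1 and e_{101}(Q,P)=e_{101}(P,Q)^{-1}, expanding e_{101}(59*P + 85*Q,42*P + 79*Q) leaves e(P,Q)^det(M).
Inverting 81 mod 101: 5. Thus e_{101}(P,Q) = e(P',Q')^{5}.
Double-and-add over 1100101: 7-1 doublings, 4-1 additions; each step l_{T,T}/v_{2T} or l_{T,P'}/v at Q'+S for random S.
Result: e(P',Q') = 62551911722538 + 13870168197053*t + 16078475004466*t^2 + 60639662514860*t^3.
Thus e_{101}(P,Q) = 4871361876075 + 20284517455655*t + 31800268340788*t^2 + 51111483931640*t^3.

4871361876075 + 20284517455655*t + 31800268340788*t^2 + 51111483931640*t^3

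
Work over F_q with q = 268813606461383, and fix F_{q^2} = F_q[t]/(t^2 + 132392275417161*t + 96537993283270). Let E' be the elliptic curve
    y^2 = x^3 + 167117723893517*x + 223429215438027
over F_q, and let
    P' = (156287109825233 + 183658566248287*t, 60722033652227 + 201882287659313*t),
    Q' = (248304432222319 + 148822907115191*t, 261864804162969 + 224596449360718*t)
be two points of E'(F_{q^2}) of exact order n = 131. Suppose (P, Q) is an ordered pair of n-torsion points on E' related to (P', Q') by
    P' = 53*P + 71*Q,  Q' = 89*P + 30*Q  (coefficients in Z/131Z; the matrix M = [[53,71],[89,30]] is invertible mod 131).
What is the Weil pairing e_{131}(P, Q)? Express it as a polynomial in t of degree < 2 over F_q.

178724937895029 + 211222757559954*t

Alternating bilinearity on E[131] (values in mu_{131} in F_{268813606461383^2}) gives e(P',Q') = e(P,Q)^det(M).
53*30 - 71*89 = -4729; reduced mod 131: det = 118, inverse 10.
n = 131 = (10000011)_2 (8 bits, wt 3); accumulate f_{131,P'}(Q'+S)/f_{131,P'}(S) along the 7-step ladder.
Result: e(P',Q') = 264985145195094 + 154810457822944*t.
Raise to 10: e(P,Q) = 178724937895029 + 211222757559954*t in mu_{131}.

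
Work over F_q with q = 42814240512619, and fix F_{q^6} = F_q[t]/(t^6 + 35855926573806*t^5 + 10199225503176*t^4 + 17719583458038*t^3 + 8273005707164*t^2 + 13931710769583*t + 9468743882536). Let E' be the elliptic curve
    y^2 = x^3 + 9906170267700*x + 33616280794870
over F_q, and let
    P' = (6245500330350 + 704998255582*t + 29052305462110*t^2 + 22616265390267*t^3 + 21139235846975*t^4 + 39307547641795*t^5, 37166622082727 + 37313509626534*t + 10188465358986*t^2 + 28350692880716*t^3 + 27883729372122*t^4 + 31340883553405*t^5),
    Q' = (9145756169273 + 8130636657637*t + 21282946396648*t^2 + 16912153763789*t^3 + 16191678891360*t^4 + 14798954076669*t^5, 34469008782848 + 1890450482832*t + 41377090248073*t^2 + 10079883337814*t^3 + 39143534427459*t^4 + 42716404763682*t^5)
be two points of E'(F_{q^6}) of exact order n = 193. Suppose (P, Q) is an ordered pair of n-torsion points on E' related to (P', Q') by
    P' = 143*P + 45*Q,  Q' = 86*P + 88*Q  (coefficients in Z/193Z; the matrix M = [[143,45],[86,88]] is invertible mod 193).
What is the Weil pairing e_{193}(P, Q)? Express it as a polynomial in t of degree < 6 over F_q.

Under M = [[143,45],[86,88]] in GL_2(Z/193), e_{193}(P',Q') = e_{193}(P,Q)^(143*88-45*86 mod 193).
det(M) mod 193 = 29; its inverse in (Z/193)^* is 20 (check: 29*20 mod 193 = 1).
8-bit Miller (11000001) on E'/F_{42814240512619} with a'=9906170267700, b'=33616280794870: accumulate tangent/chord ratios at Q'+S and P'+S'.
So e_{193}(P',Q') = 26630688852026 + 40750097592046*t + 38640824480495*t^2 + 6980304386771*t^3 + 5743527034660*t^4 + 24605414471153*t^5.
e_{193}(P,Q) = (26630688852026 + 40750097592046*t + 38640824480495*t^2 + 6980304386771*t^3 + 5743527034660*t^4 + 24605414471153*t^5)^{20} = 27354579491159 + 40621313535781*t + 35961648371693*t^2 + 22270401760743*t^3 + 24782581333257*t^4 + 8293236616524*t^5.

27354579491159 + 40621313535781*t + 35961648371693*t^2 + 22270401760743*t^3 + 24782581333257*t^4 + 8293236616524*t^5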